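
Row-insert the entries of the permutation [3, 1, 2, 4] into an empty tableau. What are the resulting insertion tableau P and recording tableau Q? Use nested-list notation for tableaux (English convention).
P = [[1, 2, 4], [3]], Q = [[1, 3, 4], [2]]

Insert each entry of the permutation into P by Schensted row insertion, recording in Q the position of each new cell.

Insert 3: appended to row 1. P = [[3]].
Insert 1: 1 bumps 3 from row 1; 3 starts row 2. P = [[1], [3]].
Insert 2: appended to row 1. P = [[1, 2], [3]].
Insert 4: appended to row 1. P = [[1, 2, 4], [3]].

So P = [[1, 2, 4], [3]], Q = [[1, 3, 4], [2]].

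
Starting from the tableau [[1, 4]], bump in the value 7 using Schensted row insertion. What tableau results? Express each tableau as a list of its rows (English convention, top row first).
7 is larger than every entry of row 1, so it is appended to row 1. The new tableau is [[1, 4, 7]].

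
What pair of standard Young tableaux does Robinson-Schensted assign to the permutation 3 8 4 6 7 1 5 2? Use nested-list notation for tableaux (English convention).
Insert each entry of the permutation into P by Schensted row insertion, recording in Q the position of each new cell.

Insert 3: appended to row 1. P = [[3]], Q = [[1]].
Insert 8: appended to row 1. P = [[3, 8]], Q = [[1, 2]].
Insert 4: 4 bumps 8 from row 1; 8 starts row 2. P = [[3, 4], [8]], Q = [[1, 2], [3]].
Insert 6: appended to row 1. P = [[3, 4, 6], [8]], Q = [[1, 2, 4], [3]].
Insert 7: appended to row 1. P = [[3, 4, 6, 7], [8]], Q = [[1, 2, 4, 5], [3]].
Insert 1: 1 bumps 3 from row 1; 3 bumps 8 from row 2; 8 starts row 3. P = [[1, 4, 6, 7], [3], [8]], Q = [[1, 2, 4, 5], [3], [6]].
Insert 5: 5 bumps 6 from row 1; 6 appends to row 2. P = [[1, 4, 5, 7], [3, 6], [8]], Q = [[1, 2, 4, 5], [3, 7], [6]].
Insert 2: 2 bumps 4 from row 1; 4 bumps 6 from row 2; 6 bumps 8 from row 3; 8 starts row 4. P = [[1, 2, 5, 7], [3, 4], [6], [8]], Q = [[1, 2, 4, 5], [3, 7], [6], [8]].

So P = [[1, 2, 5, 7], [3, 4], [6], [8]], Q = [[1, 2, 4, 5], [3, 7], [6], [8]].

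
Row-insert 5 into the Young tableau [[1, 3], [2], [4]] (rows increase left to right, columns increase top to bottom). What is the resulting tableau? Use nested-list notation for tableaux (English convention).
[[1, 3, 5], [2], [4]]

5 is larger than every entry of row 1, so it is appended to row 1. The new tableau is [[1, 3, 5], [2], [4]].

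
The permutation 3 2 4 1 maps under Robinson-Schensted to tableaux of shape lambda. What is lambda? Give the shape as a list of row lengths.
[2, 1, 1]

Row-insert each entry into an empty tableau.

After inserting 3: P = [[3]].
After inserting 2: P = [[2], [3]].
After inserting 4: P = [[2, 4], [3]].
After inserting 1: P = [[1, 4], [2], [3]].

The final insertion tableau P = [[1, 4], [2], [3]] has shape [2, 1, 1].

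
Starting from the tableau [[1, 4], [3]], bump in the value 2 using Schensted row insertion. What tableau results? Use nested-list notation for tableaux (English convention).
In row 1, 2 replaces 4 (the leftmost entry greater than 2); 4 is bumped to row 2. 4 is appended to row 2. The new tableau is [[1, 2], [3, 4]].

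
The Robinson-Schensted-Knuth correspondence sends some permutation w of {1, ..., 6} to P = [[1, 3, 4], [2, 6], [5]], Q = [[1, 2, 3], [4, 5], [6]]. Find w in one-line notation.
Reverse the RSK construction: for i from n down to 1, find the cell of Q containing i, remove the entry at that cell from P, and reverse-bump it up through P; the value ejected from row 1 is w(i).

Step i=6: Q has 6 at row 3, column 1; remove 5 from row 3 of P and reverse-bump: 5 enters row 2 and ejects 2; 2 enters row 1 and ejects 1. So w(6) = 1. P is now [[2, 3, 4], [5, 6]].
Step i=5: Q has 5 at row 2, column 2; remove 6 from row 2 of P and reverse-bump: 6 enters row 1 and ejects 4. So w(5) = 4. P is now [[2, 3, 6], [5]].
Step i=4: Q has 4 at row 2, column 1; remove 5 from row 2 of P and reverse-bump: 5 enters row 1 and ejects 3. So w(4) = 3. P is now [[2, 5, 6]].
Step i=3: Q has 3 at row 1, column 3; remove that cell from P, ejecting 6. So w(3) = 6. P is now [[2, 5]].
Step i=2: Q has 2 at row 1, column 2; remove that cell from P, ejecting 5. So w(2) = 5. P is now [[2]].
Step i=1: Q has 1 at row 1, column 1; remove that cell from P, ejecting 2. So w(1) = 2. P is now [].

So w = 2 5 6 3 4 1.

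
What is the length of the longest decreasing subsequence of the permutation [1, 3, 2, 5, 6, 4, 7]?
2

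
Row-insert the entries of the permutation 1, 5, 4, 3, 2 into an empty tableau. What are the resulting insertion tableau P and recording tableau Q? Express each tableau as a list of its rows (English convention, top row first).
Insert each entry of the permutation into P by Schensted row insertion, recording in Q the position of each new cell.

Insert 1: appended to row 1. P = [[1]], Q = [[1]].
Insert 5: appended to row 1. P = [[1, 5]], Q = [[1, 2]].
Insert 4: 4 bumps 5 from row 1; 5 starts row 2. P = [[1, 4], [5]], Q = [[1, 2], [3]].
Insert 3: 3 bumps 4 from row 1; 4 bumps 5 from row 2; 5 starts row 3. P = [[1, 3], [4], [5]], Q = [[1, 2], [3], [4]].
Insert 2: 2 bumps 3 from row 1; 3 bumps 4 from row 2; 4 bumps 5 from row 3; 5 starts row 4. P = [[1, 2], [3], [4], [5]], Q = [[1, 2], [3], [4], [5]].

So P = [[1, 2], [3], [4], [5]], Q = [[1, 2], [3], [4], [5]].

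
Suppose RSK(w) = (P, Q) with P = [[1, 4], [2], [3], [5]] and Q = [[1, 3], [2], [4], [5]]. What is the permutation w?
5 3 4 2 1

Reverse the RSK construction: for i from n down to 1, find the cell of Q containing i, remove the entry at that cell from P, and reverse-bump it up through P; the value ejected from row 1 is w(i).

Step i=5: Q has 5 at row 4, column 1; remove 5 from row 4 of P and reverse-bump: 5 enters row 3 and ejects 3; 3 enters row 2 and ejects 2; 2 enters row 1 and ejects 1. So w(5) = 1. P is now [[2, 4], [3], [5]].
Step i=4: Q has 4 at row 3, column 1; remove 5 from row 3 of P and reverse-bump: 5 enters row 2 and ejects 3; 3 enters row 1 and ejects 2. So w(4) = 2. P is now [[3, 4], [5]].
Step i=3: Q has 3 at row 1, column 2; remove that cell from P, ejecting 4. So w(3) = 4. P is now [[3], [5]].
Step i=2: Q has 2 at row 2, column 1; remove 5 from row 2 of P and reverse-bump: 5 enters row 1 and ejects 3. So w(2) = 3. P is now [[5]].
Step i=1: Q has 1 at row 1, column 1; remove that cell from P, ejecting 5. So w(1) = 5. P is now [].

So w = 5 3 4 2 1.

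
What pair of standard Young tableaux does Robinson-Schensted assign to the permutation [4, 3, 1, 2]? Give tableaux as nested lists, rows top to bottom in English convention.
P = [[1, 2], [3], [4]], Q = [[1, 4], [2], [3]]

Insert each entry of the permutation into P by Schensted row insertion, recording in Q the position of each new cell.

After inserting 4: P = [[4]].
After inserting 3: P = [[3], [4]].
After inserting 1: P = [[1], [3], [4]].
After inserting 2: P = [[1, 2], [3], [4]].

So P = [[1, 2], [3], [4]], Q = [[1, 4], [2], [3]].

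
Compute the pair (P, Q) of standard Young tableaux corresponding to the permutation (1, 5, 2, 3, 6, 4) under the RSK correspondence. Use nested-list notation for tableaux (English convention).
P = [[1, 2, 3, 4], [5, 6]], Q = [[1, 2, 4, 5], [3, 6]]

Insert each entry of the permutation into P by Schensted row insertion, recording in Q the position of each new cell.

Insert 1: appended to row 1. P = [[1]], Q = [[1]].
Insert 5: appended to row 1. P = [[1, 5]], Q = [[1, 2]].
Insert 2: 2 bumps 5 from row 1; 5 starts row 2. P = [[1, 2], [5]], Q = [[1, 2], [3]].
Insert 3: appended to row 1. P = [[1, 2, 3], [5]], Q = [[1, 2, 4], [3]].
Insert 6: appended to row 1. P = [[1, 2, 3, 6], [5]], Q = [[1, 2, 4, 5], [3]].
Insert 4: 4 bumps 6 from row 1; 6 appends to row 2. P = [[1, 2, 3, 4], [5, 6]], Q = [[1, 2, 4, 5], [3, 6]].

So P = [[1, 2, 3, 4], [5, 6]], Q = [[1, 2, 4, 5], [3, 6]].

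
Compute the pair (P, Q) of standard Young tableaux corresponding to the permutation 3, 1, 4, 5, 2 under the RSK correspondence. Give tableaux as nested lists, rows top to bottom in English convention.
Insert each entry of the permutation into P by Schensted row insertion, recording in Q the position of each new cell.

After inserting 3: P = [[3]].
After inserting 1: P = [[1], [3]].
After inserting 4: P = [[1, 4], [3]].
After inserting 5: P = [[1, 4, 5], [3]].
After inserting 2: P = [[1, 2, 5], [3, 4]].

So P = [[1, 2, 5], [3, 4]], Q = [[1, 3, 4], [2, 5]].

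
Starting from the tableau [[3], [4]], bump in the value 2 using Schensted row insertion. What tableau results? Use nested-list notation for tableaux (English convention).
[[2], [3], [4]]

In row 1, 2 replaces 3 (the leftmost entry greater than 2); 3 is bumped to row 2. In row 2, 3 replaces 4 (the leftmost entry greater than 3); 4 is bumped to row 3. 4 starts a new row 3. The new tableau is [[2], [3], [4]].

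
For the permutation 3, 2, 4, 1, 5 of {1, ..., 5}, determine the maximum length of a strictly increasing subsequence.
3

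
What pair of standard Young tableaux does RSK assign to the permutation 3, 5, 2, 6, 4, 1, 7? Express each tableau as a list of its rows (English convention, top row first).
P = [[1, 4, 6, 7], [2, 5], [3]], Q = [[1, 2, 4, 7], [3, 5], [6]]

Insert each entry of the permutation into P by Schensted row insertion, recording in Q the position of each new cell.

After inserting 3: P = [[3]].
After inserting 5: P = [[3, 5]].
After inserting 2: P = [[2, 5], [3]].
After inserting 6: P = [[2, 5, 6], [3]].
After inserting 4: P = [[2, 4, 6], [3, 5]].
After inserting 1: P = [[1, 4, 6], [2, 5], [3]].
After inserting 7: P = [[1, 4, 6, 7], [2, 5], [3]].

So P = [[1, 4, 6, 7], [2, 5], [3]], Q = [[1, 2, 4, 7], [3, 5], [6]].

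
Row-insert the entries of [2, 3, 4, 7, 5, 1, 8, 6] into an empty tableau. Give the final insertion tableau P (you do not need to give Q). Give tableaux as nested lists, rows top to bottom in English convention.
Insert 2: appended to row 1. P = [[2]].
Insert 3: appended to row 1. P = [[2, 3]].
Insert 4: appended to row 1. P = [[2, 3, 4]].
Insert 7: appended to row 1. P = [[2, 3, 4, 7]].
Insert 5: 5 bumps 7 from row 1; 7 starts row 2. P = [[2, 3, 4, 5], [7]].
Insert 1: 1 bumps 2 from row 1; 2 bumps 7 from row 2; 7 starts row 3. P = [[1, 3, 4, 5], [2], [7]].
Insert 8: appended to row 1. P = [[1, 3, 4, 5, 8], [2], [7]].
Insert 6: 6 bumps 8 from row 1; 8 appends to row 2. P = [[1, 3, 4, 5, 6], [2, 8], [7]].

So P = [[1, 3, 4, 5, 6], [2, 8], [7]].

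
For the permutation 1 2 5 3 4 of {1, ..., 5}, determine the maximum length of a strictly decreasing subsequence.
2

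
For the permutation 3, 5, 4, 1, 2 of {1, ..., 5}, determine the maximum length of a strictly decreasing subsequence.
3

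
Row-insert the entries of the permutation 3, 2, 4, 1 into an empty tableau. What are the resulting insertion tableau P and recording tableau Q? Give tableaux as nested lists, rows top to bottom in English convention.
Insert each entry of the permutation into P by Schensted row insertion, recording in Q the position of each new cell.

Insert 3: appended to row 1. P = [[3]].
Insert 2: 2 bumps 3 from row 1; 3 starts row 2. P = [[2], [3]].
Insert 4: appended to row 1. P = [[2, 4], [3]].
Insert 1: 1 bumps 2 from row 1; 2 bumps 3 from row 2; 3 starts row 3. P = [[1, 4], [2], [3]].

So P = [[1, 4], [2], [3]], Q = [[1, 3], [2], [4]].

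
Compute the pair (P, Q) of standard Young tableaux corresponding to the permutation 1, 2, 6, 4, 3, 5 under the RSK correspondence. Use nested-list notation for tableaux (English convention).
P = [[1, 2, 3, 5], [4], [6]], Q = [[1, 2, 3, 6], [4], [5]]

Insert each entry of the permutation into P by Schensted row insertion, recording in Q the position of each new cell.

After inserting 1: P = [[1]].
After inserting 2: P = [[1, 2]].
After inserting 6: P = [[1, 2, 6]].
After inserting 4: P = [[1, 2, 4], [6]].
After inserting 3: P = [[1, 2, 3], [4], [6]].
After inserting 5: P = [[1, 2, 3, 5], [4], [6]].

So P = [[1, 2, 3, 5], [4], [6]], Q = [[1, 2, 3, 6], [4], [5]].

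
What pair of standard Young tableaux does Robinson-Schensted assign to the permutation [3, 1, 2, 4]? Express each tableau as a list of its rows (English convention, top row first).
P = [[1, 2, 4], [3]], Q = [[1, 3, 4], [2]]

Insert each entry of the permutation into P by Schensted row insertion, recording in Q the position of each new cell.

Insert 3: appended to row 1. P = [[3]].
Insert 1: 1 bumps 3 from row 1; 3 starts row 2. P = [[1], [3]].
Insert 2: appended to row 1. P = [[1, 2], [3]].
Insert 4: appended to row 1. P = [[1, 2, 4], [3]].

So P = [[1, 2, 4], [3]], Q = [[1, 3, 4], [2]].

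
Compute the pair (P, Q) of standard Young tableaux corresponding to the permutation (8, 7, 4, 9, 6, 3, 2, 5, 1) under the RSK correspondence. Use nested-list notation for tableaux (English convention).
P = [[1, 5], [2, 6], [3, 9], [4], [7], [8]], Q = [[1, 4], [2, 5], [3, 8], [6], [7], [9]]

Insert each entry of the permutation into P by Schensted row insertion, recording in Q the position of each new cell.

Insert 8: appended to row 1. P = [[8]], Q = [[1]].
Insert 7: 7 bumps 8 from row 1; 8 starts row 2. P = [[7], [8]], Q = [[1], [2]].
Insert 4: 4 bumps 7 from row 1; 7 bumps 8 from row 2; 8 starts row 3. P = [[4], [7], [8]], Q = [[1], [2], [3]].
Insert 9: appended to row 1. P = [[4, 9], [7], [8]], Q = [[1, 4], [2], [3]].
Insert 6: 6 bumps 9 from row 1; 9 appends to row 2. P = [[4, 6], [7, 9], [8]], Q = [[1, 4], [2, 5], [3]].
Insert 3: 3 bumps 4 from row 1; 4 bumps 7 from row 2; 7 bumps 8 from row 3; 8 starts row 4. P = [[3, 6], [4, 9], [7], [8]], Q = [[1, 4], [2, 5], [3], [6]].
Insert 2: 2 bumps 3 from row 1; 3 bumps 4 from row 2; 4 bumps 7 from row 3; 7 bumps 8 from row 4; 8 starts row 5. P = [[2, 6], [3, 9], [4], [7], [8]], Q = [[1, 4], [2, 5], [3], [6], [7]].
Insert 5: 5 bumps 6 from row 1; 6 bumps 9 from row 2; 9 appends to row 3. P = [[2, 5], [3, 6], [4, 9], [7], [8]], Q = [[1, 4], [2, 5], [3, 8], [6], [7]].
Insert 1: 1 bumps 2 from row 1; 2 bumps 3 from row 2; 3 bumps 4 from row 3; 4 bumps 7 from row 4; 7 bumps 8 from row 5; 8 starts row 6. P = [[1, 5], [2, 6], [3, 9], [4], [7], [8]], Q = [[1, 4], [2, 5], [3, 8], [6], [7], [9]].

So P = [[1, 5], [2, 6], [3, 9], [4], [7], [8]], Q = [[1, 4], [2, 5], [3, 8], [6], [7], [9]].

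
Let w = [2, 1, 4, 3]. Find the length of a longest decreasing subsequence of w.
2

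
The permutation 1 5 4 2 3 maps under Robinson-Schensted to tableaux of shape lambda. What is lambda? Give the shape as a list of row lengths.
Row-insert each entry into an empty tableau.

After inserting 1: P = [[1]].
After inserting 5: P = [[1, 5]].
After inserting 4: P = [[1, 4], [5]].
After inserting 2: P = [[1, 2], [4], [5]].
After inserting 3: P = [[1, 2, 3], [4], [5]].

The final insertion tableau P = [[1, 2, 3], [4], [5]] has shape [3, 1, 1].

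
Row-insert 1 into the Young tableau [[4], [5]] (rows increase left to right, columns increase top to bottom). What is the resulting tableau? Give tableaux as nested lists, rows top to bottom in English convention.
[[1], [4], [5]]

In row 1, 1 replaces 4 (the leftmost entry greater than 1); 4 is bumped to row 2. In row 2, 4 replaces 5 (the leftmost entry greater than 4); 5 is bumped to row 3. 5 starts a new row 3. The new tableau is [[1], [4], [5]].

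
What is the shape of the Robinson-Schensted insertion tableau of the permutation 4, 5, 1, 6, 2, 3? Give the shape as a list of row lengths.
Row-insert each entry into an empty tableau.

After inserting 4: P = [[4]].
After inserting 5: P = [[4, 5]].
After inserting 1: P = [[1, 5], [4]].
After inserting 6: P = [[1, 5, 6], [4]].
After inserting 2: P = [[1, 2, 6], [4, 5]].
After inserting 3: P = [[1, 2, 3], [4, 5, 6]].

The final insertion tableau P = [[1, 2, 3], [4, 5, 6]] has shape [3, 3].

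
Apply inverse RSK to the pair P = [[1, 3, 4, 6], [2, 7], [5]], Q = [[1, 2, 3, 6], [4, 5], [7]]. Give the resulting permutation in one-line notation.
Reverse the RSK construction: for i from n down to 1, find the cell of Q containing i, remove the entry at that cell from P, and reverse-bump it up through P; the value ejected from row 1 is w(i).

Step i=7: Q has 7 at row 3, column 1; remove 5 from row 3 of P and reverse-bump: 5 enters row 2 and ejects 2; 2 enters row 1 and ejects 1. So w(7) = 1. P is now [[2, 3, 4, 6], [5, 7]].
Step i=6: Q has 6 at row 1, column 4; remove that cell from P, ejecting 6. So w(6) = 6. P is now [[2, 3, 4], [5, 7]].
Step i=5: Q has 5 at row 2, column 2; remove 7 from row 2 of P and reverse-bump: 7 enters row 1 and ejects 4. So w(5) = 4. P is now [[2, 3, 7], [5]].
Step i=4: Q has 4 at row 2, column 1; remove 5 from row 2 of P and reverse-bump: 5 enters row 1 and ejects 3. So w(4) = 3. P is now [[2, 5, 7]].
Step i=3: Q has 3 at row 1, column 3; remove that cell from P, ejecting 7. So w(3) = 7. P is now [[2, 5]].
Step i=2: Q has 2 at row 1, column 2; remove that cell from P, ejecting 5. So w(2) = 5. P is now [[2]].
Step i=1: Q has 1 at row 1, column 1; remove that cell from P, ejecting 2. So w(1) = 2. P is now [].

So w = 2 5 7 3 4 6 1.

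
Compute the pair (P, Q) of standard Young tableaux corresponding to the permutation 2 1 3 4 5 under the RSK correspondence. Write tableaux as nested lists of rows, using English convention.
Insert each entry of the permutation into P by Schensted row insertion, recording in Q the position of each new cell.

Insert 2: appended to row 1. P = [[2]], Q = [[1]].
Insert 1: 1 bumps 2 from row 1; 2 starts row 2. P = [[1], [2]], Q = [[1], [2]].
Insert 3: appended to row 1. P = [[1, 3], [2]], Q = [[1, 3], [2]].
Insert 4: appended to row 1. P = [[1, 3, 4], [2]], Q = [[1, 3, 4], [2]].
Insert 5: appended to row 1. P = [[1, 3, 4, 5], [2]], Q = [[1, 3, 4, 5], [2]].

So P = [[1, 3, 4, 5], [2]], Q = [[1, 3, 4, 5], [2]].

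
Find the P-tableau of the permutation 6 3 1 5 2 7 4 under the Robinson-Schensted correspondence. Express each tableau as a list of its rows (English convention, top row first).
Insert 6: appended to row 1. P = [[6]].
Insert 3: 3 bumps 6 from row 1; 6 starts row 2. P = [[3], [6]].
Insert 1: 1 bumps 3 from row 1; 3 bumps 6 from row 2; 6 starts row 3. P = [[1], [3], [6]].
Insert 5: appended to row 1. P = [[1, 5], [3], [6]].
Insert 2: 2 bumps 5 from row 1; 5 appends to row 2. P = [[1, 2], [3, 5], [6]].
Insert 7: appended to row 1. P = [[1, 2, 7], [3, 5], [6]].
Insert 4: 4 bumps 7 from row 1; 7 appends to row 2. P = [[1, 2, 4], [3, 5, 7], [6]].

So P = [[1, 2, 4], [3, 5, 7], [6]].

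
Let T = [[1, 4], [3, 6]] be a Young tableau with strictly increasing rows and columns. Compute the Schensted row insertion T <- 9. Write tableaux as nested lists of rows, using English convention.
9 is larger than every entry of row 1, so it is appended to row 1. The new tableau is [[1, 4, 9], [3, 6]].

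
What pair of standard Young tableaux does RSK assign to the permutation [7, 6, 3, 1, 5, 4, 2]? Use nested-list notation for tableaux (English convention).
P = [[1, 2], [3, 4], [5], [6], [7]], Q = [[1, 5], [2, 6], [3], [4], [7]]

Insert each entry of the permutation into P by Schensted row insertion, recording in Q the position of each new cell.

Insert 7: appended to row 1. P = [[7]], Q = [[1]].
Insert 6: 6 bumps 7 from row 1; 7 starts row 2. P = [[6], [7]], Q = [[1], [2]].
Insert 3: 3 bumps 6 from row 1; 6 bumps 7 from row 2; 7 starts row 3. P = [[3], [6], [7]], Q = [[1], [2], [3]].
Insert 1: 1 bumps 3 from row 1; 3 bumps 6 from row 2; 6 bumps 7 from row 3; 7 starts row 4. P = [[1], [3], [6], [7]], Q = [[1], [2], [3], [4]].
Insert 5: appended to row 1. P = [[1, 5], [3], [6], [7]], Q = [[1, 5], [2], [3], [4]].
Insert 4: 4 bumps 5 from row 1; 5 appends to row 2. P = [[1, 4], [3, 5], [6], [7]], Q = [[1, 5], [2, 6], [3], [4]].
Insert 2: 2 bumps 4 from row 1; 4 bumps 5 from row 2; 5 bumps 6 from row 3; 6 bumps 7 from row 4; 7 starts row 5. P = [[1, 2], [3, 4], [5], [6], [7]], Q = [[1, 5], [2, 6], [3], [4], [7]].

So P = [[1, 2], [3, 4], [5], [6], [7]], Q = [[1, 5], [2, 6], [3], [4], [7]].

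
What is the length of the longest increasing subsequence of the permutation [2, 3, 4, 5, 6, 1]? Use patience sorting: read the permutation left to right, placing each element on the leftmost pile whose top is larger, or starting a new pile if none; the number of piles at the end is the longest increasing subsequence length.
2: new pile. tops = [2]
3: new pile. tops = [2, 3]
4: new pile. tops = [2, 3, 4]
5: new pile. tops = [2, 3, 4, 5]
6: new pile. tops = [2, 3, 4, 5, 6]
1: onto pile 1 (replacing 2). tops = [1, 3, 4, 5, 6]

5 piles, so the longest increasing subsequence has length 5.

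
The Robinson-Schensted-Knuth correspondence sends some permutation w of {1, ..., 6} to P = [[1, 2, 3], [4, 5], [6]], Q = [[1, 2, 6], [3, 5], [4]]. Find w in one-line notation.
Reverse the RSK construction: for i from n down to 1, find the cell of Q containing i, remove the entry at that cell from P, and reverse-bump it up through P; the value ejected from row 1 is w(i).

Step i=6: Q has 6 at row 1, column 3; remove that cell from P, ejecting 3. So w(6) = 3. P is now [[1, 2], [4, 5], [6]].
Step i=5: Q has 5 at row 2, column 2; remove 5 from row 2 of P and reverse-bump: 5 enters row 1 and ejects 2. So w(5) = 2. P is now [[1, 5], [4], [6]].
Step i=4: Q has 4 at row 3, column 1; remove 6 from row 3 of P and reverse-bump: 6 enters row 2 and ejects 4; 4 enters row 1 and ejects 1. So w(4) = 1. P is now [[4, 5], [6]].
Step i=3: Q has 3 at row 2, column 1; remove 6 from row 2 of P and reverse-bump: 6 enters row 1 and ejects 5. So w(3) = 5. P is now [[4, 6]].
Step i=2: Q has 2 at row 1, column 2; remove that cell from P, ejecting 6. So w(2) = 6. P is now [[4]].
Step i=1: Q has 1 at row 1, column 1; remove that cell from P, ejecting 4. So w(1) = 4. P is now [].

So w = 4 6 5 1 2 3.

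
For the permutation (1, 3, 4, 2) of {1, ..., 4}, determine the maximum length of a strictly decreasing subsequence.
2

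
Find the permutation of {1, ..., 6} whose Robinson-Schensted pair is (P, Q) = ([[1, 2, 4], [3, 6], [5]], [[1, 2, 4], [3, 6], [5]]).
1 5 3 6 2 4

Reverse RSK: for i = n, n-1, ..., 1, locate i in Q, remove the corresponding corner cell from P, and reverse-bump its entry up through P; the value ejected from row 1 is w(i).

So w = 1 5 3 6 2 4.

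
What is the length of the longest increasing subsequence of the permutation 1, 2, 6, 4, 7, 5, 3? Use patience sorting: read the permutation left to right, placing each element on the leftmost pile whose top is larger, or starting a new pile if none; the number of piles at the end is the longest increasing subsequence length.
1: new pile. tops = [1]
2: new pile. tops = [1, 2]
6: new pile. tops = [1, 2, 6]
4: onto pile 3 (replacing 6). tops = [1, 2, 4]
7: new pile. tops = [1, 2, 4, 7]
5: onto pile 4 (replacing 7). tops = [1, 2, 4, 5]
3: onto pile 3 (replacing 4). tops = [1, 2, 3, 5]

4 piles, so the longest increasing subsequence has length 4.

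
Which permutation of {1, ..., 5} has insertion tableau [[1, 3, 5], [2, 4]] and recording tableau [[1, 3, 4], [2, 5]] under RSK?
2 1 4 5 3

Reverse the RSK construction: for i from n down to 1, find the cell of Q containing i, remove the entry at that cell from P, and reverse-bump it up through P; the value ejected from row 1 is w(i).

Step i=5: Q has 5 at row 2, column 2; remove 4 from row 2 of P and reverse-bump: 4 enters row 1 and ejects 3. So w(5) = 3. P is now [[1, 4, 5], [2]].
Step i=4: Q has 4 at row 1, column 3; remove that cell from P, ejecting 5. So w(4) = 5. P is now [[1, 4], [2]].
Step i=3: Q has 3 at row 1, column 2; remove that cell from P, ejecting 4. So w(3) = 4. P is now [[1], [2]].
Step i=2: Q has 2 at row 2, column 1; remove 2 from row 2 of P and reverse-bump: 2 enters row 1 and ejects 1. So w(2) = 1. P is now [[2]].
Step i=1: Q has 1 at row 1, column 1; remove that cell from P, ejecting 2. So w(1) = 2. P is now [].

So w = 2 1 4 5 3.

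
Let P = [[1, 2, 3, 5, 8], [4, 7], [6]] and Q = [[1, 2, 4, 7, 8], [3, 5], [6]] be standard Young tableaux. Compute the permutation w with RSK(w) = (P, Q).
1 6 2 7 4 3 5 8

Reverse the RSK construction: for i from n down to 1, find the cell of Q containing i, remove the entry at that cell from P, and reverse-bump it up through P; the value ejected from row 1 is w(i).

Step i=8: Q has 8 at row 1, column 5; remove that cell from P, ejecting 8. So w(8) = 8. P is now [[1, 2, 3, 5], [4, 7], [6]].
Step i=7: Q has 7 at row 1, column 4; remove that cell from P, ejecting 5. So w(7) = 5. P is now [[1, 2, 3], [4, 7], [6]].
Step i=6: Q has 6 at row 3, column 1; remove 6 from row 3 of P and reverse-bump: 6 enters row 2 and ejects 4; 4 enters row 1 and ejects 3. So w(6) = 3. P is now [[1, 2, 4], [6, 7]].
Step i=5: Q has 5 at row 2, column 2; remove 7 from row 2 of P and reverse-bump: 7 enters row 1 and ejects 4. So w(5) = 4. P is now [[1, 2, 7], [6]].
Step i=4: Q has 4 at row 1, column 3; remove that cell from P, ejecting 7. So w(4) = 7. P is now [[1, 2], [6]].
Step i=3: Q has 3 at row 2, column 1; remove 6 from row 2 of P and reverse-bump: 6 enters row 1 and ejects 2. So w(3) = 2. P is now [[1, 6]].
Step i=2: Q has 2 at row 1, column 2; remove that cell from P, ejecting 6. So w(2) = 6. P is now [[1]].
Step i=1: Q has 1 at row 1, column 1; remove that cell from P, ejecting 1. So w(1) = 1. P is now [].

So w = 1 6 2 7 4 3 5 8.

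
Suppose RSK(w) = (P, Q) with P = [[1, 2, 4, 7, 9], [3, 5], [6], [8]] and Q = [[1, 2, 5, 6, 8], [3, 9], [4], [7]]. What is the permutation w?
Reverse RSK: for i = n, n-1, ..., 1, locate i in Q, remove the corresponding corner cell from P, and reverse-bump its entry up through P; the value ejected from row 1 is w(i).

So w = 1 8 6 3 5 7 2 9 4.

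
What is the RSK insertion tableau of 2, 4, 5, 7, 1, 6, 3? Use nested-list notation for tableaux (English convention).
Insert 2: appended to row 1. P = [[2]].
Insert 4: appended to row 1. P = [[2, 4]].
Insert 5: appended to row 1. P = [[2, 4, 5]].
Insert 7: appended to row 1. P = [[2, 4, 5, 7]].
Insert 1: 1 bumps 2 from row 1; 2 starts row 2. P = [[1, 4, 5, 7], [2]].
Insert 6: 6 bumps 7 from row 1; 7 appends to row 2. P = [[1, 4, 5, 6], [2, 7]].
Insert 3: 3 bumps 4 from row 1; 4 bumps 7 from row 2; 7 starts row 3. P = [[1, 3, 5, 6], [2, 4], [7]].

So P = [[1, 3, 5, 6], [2, 4], [7]].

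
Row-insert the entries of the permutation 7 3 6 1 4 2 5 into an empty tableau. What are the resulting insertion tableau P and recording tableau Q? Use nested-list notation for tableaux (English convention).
P = [[1, 2, 5], [3, 4], [6], [7]], Q = [[1, 3, 7], [2, 5], [4], [6]]

Insert each entry of the permutation into P by Schensted row insertion, recording in Q the position of each new cell.

Insert 7: appended to row 1. P = [[7]], Q = [[1]].
Insert 3: 3 bumps 7 from row 1; 7 starts row 2. P = [[3], [7]], Q = [[1], [2]].
Insert 6: appended to row 1. P = [[3, 6], [7]], Q = [[1, 3], [2]].
Insert 1: 1 bumps 3 from row 1; 3 bumps 7 from row 2; 7 starts row 3. P = [[1, 6], [3], [7]], Q = [[1, 3], [2], [4]].
Insert 4: 4 bumps 6 from row 1; 6 appends to row 2. P = [[1, 4], [3, 6], [7]], Q = [[1, 3], [2, 5], [4]].
Insert 2: 2 bumps 4 from row 1; 4 bumps 6 from row 2; 6 bumps 7 from row 3; 7 starts row 4. P = [[1, 2], [3, 4], [6], [7]], Q = [[1, 3], [2, 5], [4], [6]].
Insert 5: appended to row 1. P = [[1, 2, 5], [3, 4], [6], [7]], Q = [[1, 3, 7], [2, 5], [4], [6]].

So P = [[1, 2, 5], [3, 4], [6], [7]], Q = [[1, 3, 7], [2, 5], [4], [6]].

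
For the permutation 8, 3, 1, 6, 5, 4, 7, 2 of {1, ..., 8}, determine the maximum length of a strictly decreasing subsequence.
5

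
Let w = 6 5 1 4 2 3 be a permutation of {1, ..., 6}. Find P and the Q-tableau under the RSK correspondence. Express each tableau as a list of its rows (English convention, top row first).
P = [[1, 2, 3], [4], [5], [6]], Q = [[1, 4, 6], [2], [3], [5]]

Insert each entry of the permutation into P by Schensted row insertion, recording in Q the position of each new cell.

Insert 6: appended to row 1. P = [[6]].
Insert 5: 5 bumps 6 from row 1; 6 starts row 2. P = [[5], [6]].
Insert 1: 1 bumps 5 from row 1; 5 bumps 6 from row 2; 6 starts row 3. P = [[1], [5], [6]].
Insert 4: appended to row 1. P = [[1, 4], [5], [6]].
Insert 2: 2 bumps 4 from row 1; 4 bumps 5 from row 2; 5 bumps 6 from row 3; 6 starts row 4. P = [[1, 2], [4], [5], [6]].
Insert 3: appended to row 1. P = [[1, 2, 3], [4], [5], [6]].

So P = [[1, 2, 3], [4], [5], [6]], Q = [[1, 4, 6], [2], [3], [5]].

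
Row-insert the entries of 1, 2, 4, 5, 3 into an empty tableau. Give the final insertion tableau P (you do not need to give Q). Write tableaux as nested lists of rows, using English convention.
Insert 1: appended to row 1. P = [[1]].
Insert 2: appended to row 1. P = [[1, 2]].
Insert 4: appended to row 1. P = [[1, 2, 4]].
Insert 5: appended to row 1. P = [[1, 2, 4, 5]].
Insert 3: 3 bumps 4 from row 1; 4 starts row 2. P = [[1, 2, 3, 5], [4]].

So P = [[1, 2, 3, 5], [4]].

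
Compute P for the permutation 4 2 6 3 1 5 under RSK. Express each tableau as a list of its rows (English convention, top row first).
P = [[1, 3, 5], [2, 6], [4]]

Insert 4: appended to row 1. P = [[4]].
Insert 2: 2 bumps 4 from row 1; 4 starts row 2. P = [[2], [4]].
Insert 6: appended to row 1. P = [[2, 6], [4]].
Insert 3: 3 bumps 6 from row 1; 6 appends to row 2. P = [[2, 3], [4, 6]].
Insert 1: 1 bumps 2 from row 1; 2 bumps 4 from row 2; 4 starts row 3. P = [[1, 3], [2, 6], [4]].
Insert 5: appended to row 1. P = [[1, 3, 5], [2, 6], [4]].

So P = [[1, 3, 5], [2, 6], [4]].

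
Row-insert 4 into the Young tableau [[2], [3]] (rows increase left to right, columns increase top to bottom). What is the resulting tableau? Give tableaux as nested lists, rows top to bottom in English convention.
[[2, 4], [3]]

4 is larger than every entry of row 1, so it is appended to row 1. The new tableau is [[2, 4], [3]].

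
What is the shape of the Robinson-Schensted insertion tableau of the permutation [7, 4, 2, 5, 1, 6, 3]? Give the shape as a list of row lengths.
[3, 2, 1, 1]

Row-insert each entry into an empty tableau.

After inserting 7: P = [[7]].
After inserting 4: P = [[4], [7]].
After inserting 2: P = [[2], [4], [7]].
After inserting 5: P = [[2, 5], [4], [7]].
After inserting 1: P = [[1, 5], [2], [4], [7]].
After inserting 6: P = [[1, 5, 6], [2], [4], [7]].
After inserting 3: P = [[1, 3, 6], [2, 5], [4], [7]].

The final insertion tableau P = [[1, 3, 6], [2, 5], [4], [7]] has shape [3, 2, 1, 1].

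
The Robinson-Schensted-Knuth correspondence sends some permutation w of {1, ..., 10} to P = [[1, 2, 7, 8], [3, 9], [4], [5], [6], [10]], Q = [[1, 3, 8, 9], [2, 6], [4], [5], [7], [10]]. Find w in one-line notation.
10 6 9 5 1 4 3 7 8 2

Reverse the RSK construction: for i from n down to 1, find the cell of Q containing i, remove the entry at that cell from P, and reverse-bump it up through P; the value ejected from row 1 is w(i).

Step i=10: Q has 10 at row 6, column 1; remove 10 from row 6 of P and reverse-bump: 10 enters row 5 and ejects 6; 6 enters row 4 and ejects 5; 5 enters row 3 and ejects 4; 4 enters row 2 and ejects 3; 3 enters row 1 and ejects 2. So w(10) = 2. P is now [[1, 3, 7, 8], [4, 9], [5], [6], [10]].
Step i=9: Q has 9 at row 1, column 4; remove that cell from P, ejecting 8. So w(9) = 8. P is now [[1, 3, 7], [4, 9], [5], [6], [10]].
Step i=8: Q has 8 at row 1, column 3; remove that cell from P, ejecting 7. So w(8) = 7. P is now [[1, 3], [4, 9], [5], [6], [10]].
Step i=7: Q has 7 at row 5, column 1; remove 10 from row 5 of P and reverse-bump: 10 enters row 4 and ejects 6; 6 enters row 3 and ejects 5; 5 enters row 2 and ejects 4; 4 enters row 1 and ejects 3. So w(7) = 3. P is now [[1, 4], [5, 9], [6], [10]].
Step i=6: Q has 6 at row 2, column 2; remove 9 from row 2 of P and reverse-bump: 9 enters row 1 and ejects 4. So w(6) = 4. P is now [[1, 9], [5], [6], [10]].
Step i=5: Q has 5 at row 4, column 1; remove 10 from row 4 of P and reverse-bump: 10 enters row 3 and ejects 6; 6 enters row 2 and ejects 5; 5 enters row 1 and ejects 1. So w(5) = 1. P is now [[5, 9], [6], [10]].
Step i=4: Q has 4 at row 3, column 1; remove 10 from row 3 of P and reverse-bump: 10 enters row 2 and ejects 6; 6 enters row 1 and ejects 5. So w(4) = 5. P is now [[6, 9], [10]].
Step i=3: Q has 3 at row 1, column 2; remove that cell from P, ejecting 9. So w(3) = 9. P is now [[6], [10]].
Step i=2: Q has 2 at row 2, column 1; remove 10 from row 2 of P and reverse-bump: 10 enters row 1 and ejects 6. So w(2) = 6. P is now [[10]].
Step i=1: Q has 1 at row 1, column 1; remove that cell from P, ejecting 10. So w(1) = 10. P is now [].

So w = 10 6 9 5 1 4 3 7 8 2.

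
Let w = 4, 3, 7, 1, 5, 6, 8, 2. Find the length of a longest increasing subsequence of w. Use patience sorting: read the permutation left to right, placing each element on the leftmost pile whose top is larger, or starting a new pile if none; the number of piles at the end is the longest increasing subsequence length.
4: new pile. tops = [4]
3: onto pile 1 (replacing 4). tops = [3]
7: new pile. tops = [3, 7]
1: onto pile 1 (replacing 3). tops = [1, 7]
5: onto pile 2 (replacing 7). tops = [1, 5]
6: new pile. tops = [1, 5, 6]
8: new pile. tops = [1, 5, 6, 8]
2: onto pile 2 (replacing 5). tops = [1, 2, 6, 8]

4 piles, so the longest increasing subsequence has length 4.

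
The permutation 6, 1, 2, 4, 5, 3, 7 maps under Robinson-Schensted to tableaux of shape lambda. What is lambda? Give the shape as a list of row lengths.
Row-insert each entry into an empty tableau.

After inserting 6: P = [[6]].
After inserting 1: P = [[1], [6]].
After inserting 2: P = [[1, 2], [6]].
After inserting 4: P = [[1, 2, 4], [6]].
After inserting 5: P = [[1, 2, 4, 5], [6]].
After inserting 3: P = [[1, 2, 3, 5], [4], [6]].
After inserting 7: P = [[1, 2, 3, 5, 7], [4], [6]].

The final insertion tableau P = [[1, 2, 3, 5, 7], [4], [6]] has shape [5, 1, 1].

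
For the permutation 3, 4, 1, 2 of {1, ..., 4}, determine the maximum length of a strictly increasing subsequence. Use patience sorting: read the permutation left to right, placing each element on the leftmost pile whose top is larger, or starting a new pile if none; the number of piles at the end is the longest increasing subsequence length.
2

3: new pile. tops = [3]
4: new pile. tops = [3, 4]
1: onto pile 1 (replacing 3). tops = [1, 4]
2: onto pile 2 (replacing 4). tops = [1, 2]

2 piles, so the longest increasing subsequence has length 2.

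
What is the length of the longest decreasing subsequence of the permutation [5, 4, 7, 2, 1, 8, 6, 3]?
4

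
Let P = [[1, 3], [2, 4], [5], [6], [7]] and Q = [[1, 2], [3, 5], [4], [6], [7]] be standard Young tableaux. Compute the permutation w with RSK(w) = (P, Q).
2 7 6 1 5 4 3

Reverse the RSK construction: for i from n down to 1, find the cell of Q containing i, remove the entry at that cell from P, and reverse-bump it up through P; the value ejected from row 1 is w(i).

Step i=7: Q has 7 at row 5, column 1; remove 7 from row 5 of P and reverse-bump: 7 enters row 4 and ejects 6; 6 enters row 3 and ejects 5; 5 enters row 2 and ejects 4; 4 enters row 1 and ejects 3. So w(7) = 3. P is now [[1, 4], [2, 5], [6], [7]].
Step i=6: Q has 6 at row 4, column 1; remove 7 from row 4 of P and reverse-bump: 7 enters row 3 and ejects 6; 6 enters row 2 and ejects 5; 5 enters row 1 and ejects 4. So w(6) = 4. P is now [[1, 5], [2, 6], [7]].
Step i=5: Q has 5 at row 2, column 2; remove 6 from row 2 of P and reverse-bump: 6 enters row 1 and ejects 5. So w(5) = 5. P is now [[1, 6], [2], [7]].
Step i=4: Q has 4 at row 3, column 1; remove 7 from row 3 of P and reverse-bump: 7 enters row 2 and ejects 2; 2 enters row 1 and ejects 1. So w(4) = 1. P is now [[2, 6], [7]].
Step i=3: Q has 3 at row 2, column 1; remove 7 from row 2 of P and reverse-bump: 7 enters row 1 and ejects 6. So w(3) = 6. P is now [[2, 7]].
Step i=2: Q has 2 at row 1, column 2; remove that cell from P, ejecting 7. So w(2) = 7. P is now [[2]].
Step i=1: Q has 1 at row 1, column 1; remove that cell from P, ejecting 2. So w(1) = 2. P is now [].

So w = 2 7 6 1 5 4 3.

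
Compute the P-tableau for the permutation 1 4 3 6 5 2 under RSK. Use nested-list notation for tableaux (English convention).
P = [[1, 2, 5], [3, 6], [4]]

Insert 1: appended to row 1. P = [[1]].
Insert 4: appended to row 1. P = [[1, 4]].
Insert 3: 3 bumps 4 from row 1; 4 starts row 2. P = [[1, 3], [4]].
Insert 6: appended to row 1. P = [[1, 3, 6], [4]].
Insert 5: 5 bumps 6 from row 1; 6 appends to row 2. P = [[1, 3, 5], [4, 6]].
Insert 2: 2 bumps 3 from row 1; 3 bumps 4 from row 2; 4 starts row 3. P = [[1, 2, 5], [3, 6], [4]].

So P = [[1, 2, 5], [3, 6], [4]].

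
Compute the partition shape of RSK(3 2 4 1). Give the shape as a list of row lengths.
[2, 1, 1]

Row-insert each entry into an empty tableau.

After inserting 3: P = [[3]].
After inserting 2: P = [[2], [3]].
After inserting 4: P = [[2, 4], [3]].
After inserting 1: P = [[1, 4], [2], [3]].

The final insertion tableau P = [[1, 4], [2], [3]] has shape [2, 1, 1].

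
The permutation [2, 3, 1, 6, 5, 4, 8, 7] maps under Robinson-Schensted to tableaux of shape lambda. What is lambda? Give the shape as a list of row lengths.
Row-insert each entry into an empty tableau.

After inserting 2: P = [[2]].
After inserting 3: P = [[2, 3]].
After inserting 1: P = [[1, 3], [2]].
After inserting 6: P = [[1, 3, 6], [2]].
After inserting 5: P = [[1, 3, 5], [2, 6]].
After inserting 4: P = [[1, 3, 4], [2, 5], [6]].
After inserting 8: P = [[1, 3, 4, 8], [2, 5], [6]].
After inserting 7: P = [[1, 3, 4, 7], [2, 5, 8], [6]].

The final insertion tableau P = [[1, 3, 4, 7], [2, 5, 8], [6]] has shape [4, 3, 1].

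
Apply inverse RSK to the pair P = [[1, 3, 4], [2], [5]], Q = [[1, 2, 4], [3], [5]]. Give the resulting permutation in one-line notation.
Reverse the RSK construction: for i from n down to 1, find the cell of Q containing i, remove the entry at that cell from P, and reverse-bump it up through P; the value ejected from row 1 is w(i).

Step i=5: Q has 5 at row 3, column 1; remove 5 from row 3 of P and reverse-bump: 5 enters row 2 and ejects 2; 2 enters row 1 and ejects 1. So w(5) = 1. P is now [[2, 3, 4], [5]].
Step i=4: Q has 4 at row 1, column 3; remove that cell from P, ejecting 4. So w(4) = 4. P is now [[2, 3], [5]].
Step i=3: Q has 3 at row 2, column 1; remove 5 from row 2 of P and reverse-bump: 5 enters row 1 and ejects 3. So w(3) = 3. P is now [[2, 5]].
Step i=2: Q has 2 at row 1, column 2; remove that cell from P, ejecting 5. So w(2) = 5. P is now [[2]].
Step i=1: Q has 1 at row 1, column 1; remove that cell from P, ejecting 2. So w(1) = 2. P is now [].

So w = 2 5 3 4 1.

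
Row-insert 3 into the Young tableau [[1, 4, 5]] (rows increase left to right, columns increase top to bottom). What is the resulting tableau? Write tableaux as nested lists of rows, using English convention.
[[1, 3, 5], [4]]

In row 1, 3 replaces 4 (the leftmost entry greater than 3); 4 is bumped to row 2. 4 starts a new row 2. The new tableau is [[1, 3, 5], [4]].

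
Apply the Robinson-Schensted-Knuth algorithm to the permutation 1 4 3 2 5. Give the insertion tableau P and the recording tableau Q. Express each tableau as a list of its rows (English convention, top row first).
P = [[1, 2, 5], [3], [4]], Q = [[1, 2, 5], [3], [4]]

Insert each entry of the permutation into P by Schensted row insertion, recording in Q the position of each new cell.

After inserting 1: P = [[1]].
After inserting 4: P = [[1, 4]].
After inserting 3: P = [[1, 3], [4]].
After inserting 2: P = [[1, 2], [3], [4]].
After inserting 5: P = [[1, 2, 5], [3], [4]].

So P = [[1, 2, 5], [3], [4]], Q = [[1, 2, 5], [3], [4]].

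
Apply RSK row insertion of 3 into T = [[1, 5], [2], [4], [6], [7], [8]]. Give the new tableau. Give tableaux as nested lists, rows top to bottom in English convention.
In row 1, 3 replaces 5 (the leftmost entry greater than 3); 5 is bumped to row 2. 5 is appended to row 2. The new tableau is [[1, 3], [2, 5], [4], [6], [7], [8]].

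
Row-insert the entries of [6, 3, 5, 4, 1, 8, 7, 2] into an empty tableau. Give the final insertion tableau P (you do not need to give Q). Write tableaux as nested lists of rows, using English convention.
Insert 6: appended to row 1. P = [[6]].
Insert 3: 3 bumps 6 from row 1; 6 starts row 2. P = [[3], [6]].
Insert 5: appended to row 1. P = [[3, 5], [6]].
Insert 4: 4 bumps 5 from row 1; 5 bumps 6 from row 2; 6 starts row 3. P = [[3, 4], [5], [6]].
Insert 1: 1 bumps 3 from row 1; 3 bumps 5 from row 2; 5 bumps 6 from row 3; 6 starts row 4. P = [[1, 4], [3], [5], [6]].
Insert 8: appended to row 1. P = [[1, 4, 8], [3], [5], [6]].
Insert 7: 7 bumps 8 from row 1; 8 appends to row 2. P = [[1, 4, 7], [3, 8], [5], [6]].
Insert 2: 2 bumps 4 from row 1; 4 bumps 8 from row 2; 8 appends to row 3. P = [[1, 2, 7], [3, 4], [5, 8], [6]].

So P = [[1, 2, 7], [3, 4], [5, 8], [6]].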